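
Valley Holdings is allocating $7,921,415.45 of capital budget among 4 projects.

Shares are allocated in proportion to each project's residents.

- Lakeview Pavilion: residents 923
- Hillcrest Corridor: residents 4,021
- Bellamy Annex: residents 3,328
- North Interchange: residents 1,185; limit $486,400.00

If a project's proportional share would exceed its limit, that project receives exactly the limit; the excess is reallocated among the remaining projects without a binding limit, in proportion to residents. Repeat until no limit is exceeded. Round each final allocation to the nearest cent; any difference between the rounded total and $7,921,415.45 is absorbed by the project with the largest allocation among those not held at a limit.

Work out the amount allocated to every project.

Lakeview Pavilion: $829,608.23; Hillcrest Corridor: $3,614,143.75; Bellamy Annex: $2,991,263.47; North Interchange: $486,400.00

Sum of residents: 9,457.
Proportional shares (ignoring caps): Lakeview Pavilion 773,127.4675; Hillcrest Corridor 3,368,088.3498; Bellamy Annex 2,787,614.5308; North Interchange 992,585.1019.
Held at cap: North Interchange ($486,400.00); remaining pool $7,435,015.45 reallocated over remaining residents 8,272.
Shares after redistribution: Lakeview Pavilion 829,608.2278 → $829,608.23; Hillcrest Corridor 3,614,143.7530 → $3,614,143.75; Bellamy Annex 2,991,263.4692 → $2,991,263.47.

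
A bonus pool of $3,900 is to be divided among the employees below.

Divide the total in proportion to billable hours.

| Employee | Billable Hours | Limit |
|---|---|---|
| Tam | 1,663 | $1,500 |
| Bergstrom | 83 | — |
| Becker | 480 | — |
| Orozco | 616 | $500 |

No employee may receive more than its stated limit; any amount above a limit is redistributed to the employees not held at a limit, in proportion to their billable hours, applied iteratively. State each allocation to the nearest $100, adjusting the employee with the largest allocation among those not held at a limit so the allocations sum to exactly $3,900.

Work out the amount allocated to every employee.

Tam: $1,500 | Bergstrom: $300 | Becker: $1,600 | Orozco: $500

Billable hours total: 2,842.
Pro-rata shares before constraints: Tam 2,282.09; Bergstrom 113.90; Becker 658.69; Orozco 845.32.
Capped: Tam ($1,500), Orozco ($500); balance $1,900 reallocated over remaining billable hours 563.
Redistributed shares: Bergstrom 280.11 → $300; Becker 1,619.89 → $1,600.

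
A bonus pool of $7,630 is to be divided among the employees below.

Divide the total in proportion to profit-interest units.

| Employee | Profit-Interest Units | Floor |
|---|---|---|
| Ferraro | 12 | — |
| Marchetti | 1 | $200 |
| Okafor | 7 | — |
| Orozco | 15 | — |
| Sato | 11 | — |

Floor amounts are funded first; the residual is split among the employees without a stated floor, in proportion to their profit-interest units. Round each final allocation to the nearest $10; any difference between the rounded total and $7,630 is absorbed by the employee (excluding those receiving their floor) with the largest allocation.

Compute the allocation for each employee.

Ferraro: $1,980; Marchetti: $200; Okafor: $1,160; Orozco: $2,470; Sato: $1,820

Minimums first: Marchetti $200. Residual $7,430.
Residual split over remaining profit-interest units 45: Ferraro 1,981.33 → $1,980; Okafor 1,155.78 → $1,160; Orozco 2,476.67 → $2,480; Sato 1,816.22 → $1,820.
Rounding difference −$10 applied to Orozco → $2,470.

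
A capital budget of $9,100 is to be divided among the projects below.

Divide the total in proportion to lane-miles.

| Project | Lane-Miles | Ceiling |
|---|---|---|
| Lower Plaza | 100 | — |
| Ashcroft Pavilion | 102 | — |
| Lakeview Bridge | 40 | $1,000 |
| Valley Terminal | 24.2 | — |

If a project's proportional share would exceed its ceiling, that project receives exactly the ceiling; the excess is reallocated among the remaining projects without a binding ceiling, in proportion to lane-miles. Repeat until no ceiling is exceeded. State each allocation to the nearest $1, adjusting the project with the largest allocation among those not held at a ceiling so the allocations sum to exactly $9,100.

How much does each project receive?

Lower Plaza: $3,581 · Ashcroft Pavilion: $3,652 · Lakeview Bridge: $1,000 · Valley Terminal: $867

Sum of lane-miles: 266.2.
Proportional shares (ignoring caps): Lower Plaza 3,418.48; Ashcroft Pavilion 3,486.85; Lakeview Bridge 1,367.39; Valley Terminal 827.27.
Held at cap: Lakeview Bridge ($1,000); residual $8,100 reallocated over remaining lane-miles 226.2.
Remaining shares: Lower Plaza 3,580.90 → $3,581; Ashcroft Pavilion 3,652.52 → $3,653; Valley Terminal 866.58 → $867.
Rounding difference −$1 applied to Ashcroft Pavilion → $3,652.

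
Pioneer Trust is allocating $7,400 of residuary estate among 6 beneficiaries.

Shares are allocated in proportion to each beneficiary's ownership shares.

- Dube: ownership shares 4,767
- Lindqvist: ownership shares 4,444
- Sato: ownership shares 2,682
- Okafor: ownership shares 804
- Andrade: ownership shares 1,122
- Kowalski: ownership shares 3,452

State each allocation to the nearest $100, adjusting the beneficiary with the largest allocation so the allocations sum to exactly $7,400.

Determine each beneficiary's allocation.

Total ownership shares = 17,271.
Proportional shares: Dube 4,767/17,271 × $7,400 = 2,042.49; Lindqvist 4,444/17,271 × $7,400 = 1,904.09; Sato 2,682/17,271 × $7,400 = 1,149.14; Okafor 804/17,271 × $7,400 = 344.48; Andrade 1,122/17,271 × $7,400 = 480.74; Kowalski 3,452/17,271 × $7,400 = 1,479.06.
Rounded to nearest $100: Dube $2,000; Lindqvist $1,900; Sato $1,100; Okafor $300; Andrade $500; Kowalski $1,500. Sum = $7,300.
Difference $7,400 − $7,300 = +$100 applied to largest allocation (Dube): Dube becomes $2,100.

Dube: $2,100 · Lindqvist: $1,900 · Sato: $1,100 · Okafor: $300 · Andrade: $500 · Kowalski: $1,500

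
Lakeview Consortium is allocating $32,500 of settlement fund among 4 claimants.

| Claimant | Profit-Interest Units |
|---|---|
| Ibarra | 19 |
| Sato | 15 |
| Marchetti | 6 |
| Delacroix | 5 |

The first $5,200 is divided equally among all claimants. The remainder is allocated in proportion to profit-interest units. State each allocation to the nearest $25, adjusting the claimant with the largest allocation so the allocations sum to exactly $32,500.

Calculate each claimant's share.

$5,200 shared equally gives $1,300 per claimant.
Remainder $27,300 by profit-interest units (total 45): Ibarra 11,526.67 → $11,525; Sato 9,100.00 → $9,100; Marchetti 3,640.00 → $3,650; Delacroix 3,033.33 → $3,025.
Totals: Ibarra $1,300 + $11,525 = $12,825; Sato $1,300 + $9,100 = $10,400; Marchetti $1,300 + $3,650 = $4,950; Delacroix $1,300 + $3,025 = $4,325.

Ibarra: $12,825 | Sato: $10,400 | Marchetti: $4,950 | Delacroix: $4,325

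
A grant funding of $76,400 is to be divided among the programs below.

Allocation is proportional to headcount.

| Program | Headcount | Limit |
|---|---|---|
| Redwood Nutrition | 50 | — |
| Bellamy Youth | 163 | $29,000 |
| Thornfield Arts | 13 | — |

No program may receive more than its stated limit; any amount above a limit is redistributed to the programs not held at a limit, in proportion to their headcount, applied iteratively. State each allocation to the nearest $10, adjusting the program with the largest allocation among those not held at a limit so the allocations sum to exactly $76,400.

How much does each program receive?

Combined headcount = 226.
Pro-rata shares before constraints: Redwood Nutrition 16,902.65; Bellamy Youth 55,102.65; Thornfield Arts 4,394.69.
Cap binds for Bellamy Youth ($29,000); residual $47,400 reallocated over remaining headcount 63.
Remaining shares: Redwood Nutrition 37,619.05 → $37,620; Thornfield Arts 9,780.95 → $9,780.

Redwood Nutrition: $37,620 | Bellamy Youth: $29,000 | Thornfield Arts: $9,780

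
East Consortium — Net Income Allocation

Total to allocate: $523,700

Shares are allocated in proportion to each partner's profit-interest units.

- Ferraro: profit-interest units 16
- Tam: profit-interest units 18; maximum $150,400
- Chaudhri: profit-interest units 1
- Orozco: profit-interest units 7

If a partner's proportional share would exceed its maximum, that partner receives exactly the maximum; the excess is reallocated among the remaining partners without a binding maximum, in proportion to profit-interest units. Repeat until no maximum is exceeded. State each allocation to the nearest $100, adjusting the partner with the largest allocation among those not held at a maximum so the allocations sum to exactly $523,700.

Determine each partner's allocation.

Total profit-interest units = 42.
Pro-rata shares before constraints: Ferraro 199,504.76; Tam 224,442.86; Chaudhri 12,469.05; Orozco 87,283.33.
Cap binds for Tam ($150,400); remaining pool $373,300 reallocated over remaining profit-interest units 24.
Redistributed shares: Ferraro 248,866.67 → $248,900; Chaudhri 15,554.17 → $15,600; Orozco 108,879.17 → $108,900.
Rounding difference −$100 applied to Ferraro → $248,800.

Ferraro: $248,800 | Tam: $150,400 | Chaudhri: $15,600 | Orozco: $108,900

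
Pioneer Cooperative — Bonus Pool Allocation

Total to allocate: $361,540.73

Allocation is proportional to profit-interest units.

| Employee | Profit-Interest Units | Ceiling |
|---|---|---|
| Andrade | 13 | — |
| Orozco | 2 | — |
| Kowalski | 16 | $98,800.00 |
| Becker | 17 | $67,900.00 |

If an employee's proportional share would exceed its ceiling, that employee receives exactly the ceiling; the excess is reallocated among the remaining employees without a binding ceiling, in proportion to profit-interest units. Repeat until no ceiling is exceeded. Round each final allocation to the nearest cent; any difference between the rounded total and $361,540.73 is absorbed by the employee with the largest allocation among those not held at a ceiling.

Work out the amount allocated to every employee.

Combined profit-interest units = 48.
Proportional shares (ignoring caps): Andrade 97,917.2810; Orozco 15,064.1971; Kowalski 120,513.5767; Becker 128,045.6752.
Held at cap: Kowalski ($98,800.00), Becker ($67,900.00); remaining pool $194,840.73 reallocated over remaining profit-interest units 15.
Redistributed shares: Andrade 168,861.9660 → $168,861.97; Orozco 25,978.7640 → $25,978.76.

Andrade: $168,861.97; Orozco: $25,978.76; Kowalski: $98,800.00; Becker: $67,900.00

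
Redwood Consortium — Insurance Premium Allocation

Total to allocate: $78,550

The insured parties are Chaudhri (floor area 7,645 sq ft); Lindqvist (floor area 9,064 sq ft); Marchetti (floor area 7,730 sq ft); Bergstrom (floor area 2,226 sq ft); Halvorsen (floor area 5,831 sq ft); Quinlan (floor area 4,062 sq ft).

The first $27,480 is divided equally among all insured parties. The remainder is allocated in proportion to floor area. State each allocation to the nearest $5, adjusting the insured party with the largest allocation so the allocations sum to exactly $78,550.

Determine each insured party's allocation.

Equal tier: $27,480 ÷ 6 = $4,580 apiece.
Remainder $51,070 by floor area (total 36,558): Chaudhri 10,679.75 → $10,680; Lindqvist 12,662.03 → $12,660; Marchetti 10,798.49 → $10,800; Bergstrom 3,109.63 → $3,110; Halvorsen 8,145.66 → $8,145; Quinlan 5,674.44 → $5,675.
Totals: Chaudhri $4,580 + $10,680 = $15,260; Lindqvist $4,580 + $12,660 = $17,240; Marchetti $4,580 + $10,800 = $15,380; Bergstrom $4,580 + $3,110 = $7,690; Halvorsen $4,580 + $8,145 = $12,725; Quinlan $4,580 + $5,675 = $10,255.

Chaudhri: $15,260 · Lindqvist: $17,240 · Marchetti: $15,380 · Bergstrom: $7,690 · Halvorsen: $12,725 · Quinlan: $10,255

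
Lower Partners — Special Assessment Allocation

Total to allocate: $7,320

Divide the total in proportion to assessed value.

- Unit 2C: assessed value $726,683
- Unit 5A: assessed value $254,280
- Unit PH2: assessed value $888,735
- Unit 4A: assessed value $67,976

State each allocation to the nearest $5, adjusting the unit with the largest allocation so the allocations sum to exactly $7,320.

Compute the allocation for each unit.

Sum of assessed value: 1,937,674.
Raw shares: Unit 2C 726,683/1,937,674 × $7,320 = 2,745.21; Unit 5A 254,280/1,937,674 × $7,320 = 960.60; Unit PH2 888,735/1,937,674 × $7,320 = 3,357.40; Unit 4A 67,976/1,937,674 × $7,320 = 256.79.
After rounding ($5): Unit 2C $2,745; Unit 5A $960; Unit PH2 $3,355; Unit 4A $255. Sum = $7,315.
Difference $7,320 − $7,315 = +$5 applied to largest allocation (Unit PH2): Unit PH2 becomes $3,360.

Unit 2C: $2,745; Unit 5A: $960; Unit PH2: $3,360; Unit 4A: $255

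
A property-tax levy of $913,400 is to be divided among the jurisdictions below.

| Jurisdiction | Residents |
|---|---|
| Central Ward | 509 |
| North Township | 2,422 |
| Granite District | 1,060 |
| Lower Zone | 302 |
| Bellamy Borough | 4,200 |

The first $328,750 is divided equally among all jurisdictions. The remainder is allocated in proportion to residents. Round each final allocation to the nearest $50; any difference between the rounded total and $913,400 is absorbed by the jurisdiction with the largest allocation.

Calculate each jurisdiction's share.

$328,750 shared equally gives $65,750 per jurisdiction.
Remainder $584,650 by residents (total 8,493): Central Ward 35,039.07 → $35,050; North Township 166,728.16 → $166,750; Granite District 72,969.39 → $72,950; Lower Zone 20,789.39 → $20,800; Bellamy Borough 289,123.98 → $289,100.
Totals: Central Ward $65,750 + $35,050 = $100,800; North Township $65,750 + $166,750 = $232,500; Granite District $65,750 + $72,950 = $138,700; Lower Zone $65,750 + $20,800 = $86,550; Bellamy Borough $65,750 + $289,100 = $354,850.

Central Ward: $100,800 · North Township: $232,500 · Granite District: $138,700 · Lower Zone: $86,550 · Bellamy Borough: $354,850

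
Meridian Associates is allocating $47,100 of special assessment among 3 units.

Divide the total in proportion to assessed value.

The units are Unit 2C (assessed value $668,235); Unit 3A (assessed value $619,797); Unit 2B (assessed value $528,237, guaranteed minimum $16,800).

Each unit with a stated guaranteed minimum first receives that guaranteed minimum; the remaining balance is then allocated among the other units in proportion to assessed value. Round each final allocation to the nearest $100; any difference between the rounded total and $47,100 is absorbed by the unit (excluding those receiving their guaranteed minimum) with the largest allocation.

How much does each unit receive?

Unit 2C: $15,700; Unit 3A: $14,600; Unit 2B: $16,800

Guaranteed amounts: Unit 2B $16,800. Balance $30,300.
Balance split over remaining assessed value 1,288,032: Unit 2C 15,719.73 → $15,700; Unit 3A 14,580.27 → $14,600.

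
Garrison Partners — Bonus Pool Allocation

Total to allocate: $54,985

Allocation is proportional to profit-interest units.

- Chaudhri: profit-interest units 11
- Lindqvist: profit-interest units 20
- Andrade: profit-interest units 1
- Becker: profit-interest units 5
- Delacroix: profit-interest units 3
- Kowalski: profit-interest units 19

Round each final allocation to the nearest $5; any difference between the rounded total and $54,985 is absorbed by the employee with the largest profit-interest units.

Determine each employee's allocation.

Total profit-interest units = 11 + 20 + 1 + 5 + 3 + 19 = 59.
Raw shares: Chaudhri 10,251.44; Lindqvist 18,638.98; Andrade 931.95; Becker 4,659.75; Delacroix 2,795.85; Kowalski 17,707.03.
Rounded to nearest $5: Chaudhri $10,250; Lindqvist $18,640; Andrade $930; Becker $4,660; Delacroix $2,795; Kowalski $17,705. Sum = $54,980.
Difference $54,985 − $54,980 = +$5 applied to largest profit-interest units (Lindqvist): Lindqvist becomes $18,645.

Chaudhri: $10,250 · Lindqvist: $18,645 · Andrade: $930 · Becker: $4,660 · Delacroix: $2,795 · Kowalski: $17,705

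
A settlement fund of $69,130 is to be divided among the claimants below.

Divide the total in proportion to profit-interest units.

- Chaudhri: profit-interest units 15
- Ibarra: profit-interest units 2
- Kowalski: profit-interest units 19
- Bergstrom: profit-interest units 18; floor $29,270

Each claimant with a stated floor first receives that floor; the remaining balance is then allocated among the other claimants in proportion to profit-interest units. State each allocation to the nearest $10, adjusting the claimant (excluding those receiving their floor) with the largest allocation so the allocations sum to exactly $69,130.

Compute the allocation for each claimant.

Fund the minimums — Bergstrom $29,270. Residual $39,860.
Residual split over remaining profit-interest units 36: Chaudhri 16,608.33 → $16,610; Ibarra 2,214.44 → $2,210; Kowalski 21,037.22 → $21,040.

Chaudhri: $16,610; Ibarra: $2,210; Kowalski: $21,040; Bergstrom: $29,270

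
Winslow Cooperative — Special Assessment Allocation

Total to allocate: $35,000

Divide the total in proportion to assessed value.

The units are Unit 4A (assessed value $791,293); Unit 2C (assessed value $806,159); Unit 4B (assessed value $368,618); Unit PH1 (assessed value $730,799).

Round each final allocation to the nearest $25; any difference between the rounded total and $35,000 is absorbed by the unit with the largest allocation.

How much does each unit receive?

Combined assessed value = 2,696,869.
Raw shares: Unit 4A 791,293/2,696,869 × $35,000 = 10,269.41; Unit 2C 806,159/2,696,869 × $35,000 = 10,462.34; Unit 4B 368,618/2,696,869 × $35,000 = 4,783.93; Unit PH1 730,799/2,696,869 × $35,000 = 9,484.32.
At nearest $25: Unit 4A $10,275; Unit 2C $10,450; Unit 4B $4,775; Unit PH1 $9,475. Sum = $34,975.
Difference $35,000 − $34,975 = +$25 applied to largest allocation (Unit 2C): Unit 2C becomes $10,475.

Unit 4A: $10,275 | Unit 2C: $10,475 | Unit 4B: $4,775 | Unit PH1: $9,475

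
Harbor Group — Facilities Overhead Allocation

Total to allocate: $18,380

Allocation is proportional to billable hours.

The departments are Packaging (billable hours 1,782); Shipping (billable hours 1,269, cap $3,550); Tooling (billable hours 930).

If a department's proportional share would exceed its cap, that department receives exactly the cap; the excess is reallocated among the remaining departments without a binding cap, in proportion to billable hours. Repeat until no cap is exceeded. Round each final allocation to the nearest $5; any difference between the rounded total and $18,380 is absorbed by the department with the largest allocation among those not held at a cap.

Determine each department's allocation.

Billable hours total: 3,981.
Pro-rata shares before constraints: Packaging 8,227.37; Shipping 5,858.88; Tooling 4,293.75.
Cap binds for Shipping ($3,550); balance $14,830 reallocated over remaining billable hours 2,712.
Redistributed shares: Packaging 9,744.49 → $9,745; Tooling 5,085.51 → $5,085.

Packaging: $9,745 | Shipping: $3,550 | Tooling: $5,085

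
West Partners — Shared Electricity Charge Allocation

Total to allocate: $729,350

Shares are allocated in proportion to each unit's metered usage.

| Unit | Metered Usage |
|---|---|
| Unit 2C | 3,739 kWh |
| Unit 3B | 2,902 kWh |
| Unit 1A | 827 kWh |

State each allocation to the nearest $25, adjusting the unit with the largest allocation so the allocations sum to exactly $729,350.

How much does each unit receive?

Unit 2C: $365,150 | Unit 3B: $283,425 | Unit 1A: $80,775

Metered usage total: 7,468.
Unrounded shares: Unit 2C 3,739/7,468 × $729,350 = 365,163.32; Unit 3B 2,902/7,468 × $729,350 = 283,419.08; Unit 1A 827/7,468 × $729,350 = 80,767.60.
After rounding ($25): Unit 2C $365,175; Unit 3B $283,425; Unit 1A $80,775. Sum = $729,375.
Difference $729,350 − $729,375 = −$25 applied to largest allocation (Unit 2C): Unit 2C becomes $365,150.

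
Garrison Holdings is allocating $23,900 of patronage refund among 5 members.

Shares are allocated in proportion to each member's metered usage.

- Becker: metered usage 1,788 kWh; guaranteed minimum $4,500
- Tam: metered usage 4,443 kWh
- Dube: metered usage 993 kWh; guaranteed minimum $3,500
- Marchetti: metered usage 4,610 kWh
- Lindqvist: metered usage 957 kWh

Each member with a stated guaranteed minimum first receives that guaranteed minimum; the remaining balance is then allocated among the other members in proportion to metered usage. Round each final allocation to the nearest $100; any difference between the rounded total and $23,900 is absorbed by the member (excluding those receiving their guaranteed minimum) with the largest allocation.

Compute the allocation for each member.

Fund the minimums — Becker $4,500; Dube $3,500. Remaining pool $15,900.
Remaining pool split over remaining metered usage 10,010: Tam 7,057.31 → $7,100; Marchetti 7,322.58 → $7,300; Lindqvist 1,520.11 → $1,500.

Becker: $4,500; Tam: $7,100; Dube: $3,500; Marchetti: $7,300; Lindqvist: $1,500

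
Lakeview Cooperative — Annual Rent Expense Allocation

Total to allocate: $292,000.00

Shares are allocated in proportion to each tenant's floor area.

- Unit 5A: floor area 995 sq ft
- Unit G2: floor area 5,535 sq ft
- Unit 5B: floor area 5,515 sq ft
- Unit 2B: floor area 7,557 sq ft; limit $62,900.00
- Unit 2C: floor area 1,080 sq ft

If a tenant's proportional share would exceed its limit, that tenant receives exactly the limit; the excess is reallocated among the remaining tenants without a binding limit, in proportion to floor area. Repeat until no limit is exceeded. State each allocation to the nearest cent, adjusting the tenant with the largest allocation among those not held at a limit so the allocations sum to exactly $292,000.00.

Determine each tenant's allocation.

Combined floor area = 20,682.
Pro-rata shares before constraints: Unit 5A 14,047.9644; Unit G2 78,146.2141; Unit 5B 77,863.8430; Unit 2B 106,693.9368; Unit 2C 15,248.0418.
Held at cap: Unit 2B ($62,900.00); balance $229,100.00 reallocated over remaining floor area 13,125.
Shares after redistribution: Unit 5A 17,367.9619 → $17,367.96; Unit G2 96,614.7429 → $96,614.74; Unit 5B 96,265.6381 → $96,265.64; Unit 2C 18,851.6571 → $18,851.66.

Unit 5A: $17,367.96; Unit G2: $96,614.74; Unit 5B: $96,265.64; Unit 2B: $62,900.00; Unit 2C: $18,851.66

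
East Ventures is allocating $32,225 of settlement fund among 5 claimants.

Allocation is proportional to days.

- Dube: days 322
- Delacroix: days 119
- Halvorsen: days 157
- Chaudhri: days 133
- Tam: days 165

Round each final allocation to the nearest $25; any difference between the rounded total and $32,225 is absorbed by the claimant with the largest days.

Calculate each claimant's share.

Days total: 896.
Proportional shares: Dube 322/896 × $32,225 = 11,580.86; Delacroix 119/896 × $32,225 = 4,279.88; Halvorsen 157/896 × $32,225 = 5,646.57; Chaudhri 133/896 × $32,225 = 4,783.40; Tam 165/896 × $32,225 = 5,934.29.
At nearest $25: Dube $11,575; Delacroix $4,275; Halvorsen $5,650; Chaudhri $4,775; Tam $5,925. Sum = $32,200.
Difference $32,225 − $32,200 = +$25 applied to largest days (Dube): Dube becomes $11,600.

Dube: $11,600 | Delacroix: $4,275 | Halvorsen: $5,650 | Chaudhri: $4,775 | Tam: $5,925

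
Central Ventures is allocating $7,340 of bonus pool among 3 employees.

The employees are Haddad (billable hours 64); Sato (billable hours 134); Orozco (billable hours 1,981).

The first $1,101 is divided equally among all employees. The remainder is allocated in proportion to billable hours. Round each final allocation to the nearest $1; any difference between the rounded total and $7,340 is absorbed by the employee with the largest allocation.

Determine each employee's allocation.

Haddad: $550 · Sato: $751 · Orozco: $6,039

First tranche $1,101 split equally: $367 each.
Remainder $6,239 by billable hours (total 2,179): Haddad 183.25 → $183; Sato 383.67 → $384; Orozco 5,672.08 → $5,672.
Totals: Haddad $367 + $183 = $550; Sato $367 + $384 = $751; Orozco $367 + $5,672 = $6,039.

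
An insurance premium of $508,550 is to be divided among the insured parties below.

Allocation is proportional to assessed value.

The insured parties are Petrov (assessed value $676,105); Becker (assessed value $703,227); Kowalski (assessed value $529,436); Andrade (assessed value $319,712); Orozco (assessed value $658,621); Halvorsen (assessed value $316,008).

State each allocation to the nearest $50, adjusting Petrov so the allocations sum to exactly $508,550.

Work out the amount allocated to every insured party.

Assessed value total: 3,203,109.
Pro-rata amounts: Petrov 676,105/3,203,109 × $508,550 = 107,343.58; Becker 703,227/3,203,109 × $508,550 = 111,649.68; Kowalski 529,436/3,203,109 × $508,550 = 84,057.29; Andrade 319,712/3,203,109 × $508,550 = 50,759.91; Orozco 658,621/3,203,109 × $508,550 = 104,567.69; Halvorsen 316,008/3,203,109 × $508,550 = 50,171.84.
After rounding ($50): Petrov $107,350; Becker $111,650; Kowalski $84,050; Andrade $50,750; Orozco $104,550; Halvorsen $50,150. Sum = $508,500.
Difference $508,550 − $508,500 = +$50 applied to Petrov: Petrov becomes $107,400.

Petrov: $107,400 | Becker: $111,650 | Kowalski: $84,050 | Andrade: $50,750 | Orozco: $104,550 | Halvorsen: $50,150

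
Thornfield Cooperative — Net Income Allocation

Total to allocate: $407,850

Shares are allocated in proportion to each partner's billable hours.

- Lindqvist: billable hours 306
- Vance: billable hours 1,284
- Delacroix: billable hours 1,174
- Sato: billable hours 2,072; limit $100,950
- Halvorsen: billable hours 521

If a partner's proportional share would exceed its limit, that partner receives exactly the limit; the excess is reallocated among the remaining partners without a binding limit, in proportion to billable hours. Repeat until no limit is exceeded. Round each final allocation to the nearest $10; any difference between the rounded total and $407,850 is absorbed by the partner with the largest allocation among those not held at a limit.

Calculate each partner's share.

Lindqvist: $28,590 | Vance: $119,960 | Delacroix: $109,680 | Sato: $100,950 | Halvorsen: $48,670

Combined billable hours = 5,357.
Pro-rata shares before constraints: Lindqvist 23,297.01; Vance 97,756.09; Delacroix 89,381.35; Sato 157,749.71; Halvorsen 39,665.83.
Held at cap: Sato ($100,950); balance $306,900 reallocated over remaining billable hours 3,285.
Redistributed shares: Lindqvist 28,587.95 → $28,590; Vance 119,957.26 → $119,960; Delacroix 109,680.55 → $109,680; Halvorsen 48,674.25 → $48,670.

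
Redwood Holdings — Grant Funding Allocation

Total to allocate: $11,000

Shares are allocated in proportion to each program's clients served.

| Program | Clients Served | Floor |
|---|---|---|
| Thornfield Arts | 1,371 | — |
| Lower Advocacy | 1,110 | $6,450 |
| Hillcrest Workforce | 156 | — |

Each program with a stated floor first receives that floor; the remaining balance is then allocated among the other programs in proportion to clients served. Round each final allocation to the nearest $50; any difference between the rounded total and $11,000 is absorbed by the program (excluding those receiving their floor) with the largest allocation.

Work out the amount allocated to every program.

Guaranteed amounts: Lower Advocacy $6,450. Balance $4,550.
Balance split over remaining clients served 1,527: Thornfield Arts 4,085.17 → $4,100; Hillcrest Workforce 464.83 → $450.

Thornfield Arts: $4,100 · Lower Advocacy: $6,450 · Hillcrest Workforce: $450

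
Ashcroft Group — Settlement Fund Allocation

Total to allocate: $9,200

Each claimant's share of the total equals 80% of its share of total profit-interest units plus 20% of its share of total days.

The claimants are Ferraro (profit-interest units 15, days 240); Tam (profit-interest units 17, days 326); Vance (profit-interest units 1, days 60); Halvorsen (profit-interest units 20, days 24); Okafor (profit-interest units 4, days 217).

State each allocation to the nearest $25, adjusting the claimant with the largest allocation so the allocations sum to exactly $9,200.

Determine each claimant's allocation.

Ferraro: $2,450 · Tam: $2,900 · Vance: $250 · Halvorsen: $2,625 · Okafor: $975

Profit-interest units total 57; days total 867.
Blended shares (80% profit-interest units + 20% days): Ferraro 0.2659; Tam 0.3138; Vance 0.0279; Halvorsen 0.2862; Okafor 0.1062.
Proportional shares: Ferraro 2,446.18; Tam 2,886.94; Vance 256.46; Halvorsen 2,633.39; Okafor 977.02.
At nearest $25: Ferraro $2,450; Tam $2,875; Vance $250; Halvorsen $2,625; Okafor $975. Sum = $9,175.
Difference $9,200 − $9,175 = +$25 applied to largest allocation (Tam): Tam becomes $2,900.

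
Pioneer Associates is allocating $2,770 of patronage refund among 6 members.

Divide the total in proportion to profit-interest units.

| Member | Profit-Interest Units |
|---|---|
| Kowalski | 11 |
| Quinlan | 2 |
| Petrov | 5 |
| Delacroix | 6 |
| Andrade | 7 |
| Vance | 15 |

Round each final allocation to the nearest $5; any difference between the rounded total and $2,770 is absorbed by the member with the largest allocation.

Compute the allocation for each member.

Profit-interest units total: 46.
Pro-rata amounts: Kowalski 11/46 × $2,770 = 662.39; Quinlan 2/46 × $2,770 = 120.43; Petrov 5/46 × $2,770 = 301.09; Delacroix 6/46 × $2,770 = 361.30; Andrade 7/46 × $2,770 = 421.52; Vance 15/46 × $2,770 = 903.26.
After rounding ($5): Kowalski $660; Quinlan $120; Petrov $300; Delacroix $360; Andrade $420; Vance $905. Sum = $2,765.
Difference $2,770 − $2,765 = +$5 applied to largest allocation (Vance): Vance becomes $910.

Kowalski: $660 | Quinlan: $120 | Petrov: $300 | Delacroix: $360 | Andrade: $420 | Vance: $910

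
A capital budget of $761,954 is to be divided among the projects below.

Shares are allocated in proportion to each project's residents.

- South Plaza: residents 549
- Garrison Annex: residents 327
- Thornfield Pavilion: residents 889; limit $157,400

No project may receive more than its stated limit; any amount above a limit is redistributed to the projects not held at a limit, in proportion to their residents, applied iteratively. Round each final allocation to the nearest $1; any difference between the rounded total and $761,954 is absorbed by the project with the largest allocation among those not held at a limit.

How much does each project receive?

Sum of residents: 1,765.
Proportional shares (ignoring caps): South Plaza 237,004.39; Garrison Annex 141,166.55; Thornfield Pavilion 383,783.06.
Cap binds for Thornfield Pavilion ($157,400); balance $604,554 reallocated over remaining residents 876.
Remaining shares: South Plaza 378,881.45 → $378,881; Garrison Annex 225,672.55 → $225,673.

South Plaza: $378,881 · Garrison Annex: $225,673 · Thornfield Pavilion: $157,400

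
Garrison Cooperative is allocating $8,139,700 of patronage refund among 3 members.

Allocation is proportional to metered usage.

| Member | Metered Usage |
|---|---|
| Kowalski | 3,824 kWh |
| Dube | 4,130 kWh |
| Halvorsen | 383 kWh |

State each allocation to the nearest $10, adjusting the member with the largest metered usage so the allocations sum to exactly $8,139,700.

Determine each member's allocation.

Kowalski: $3,733,500 | Dube: $4,032,260 | Halvorsen: $373,940

Sum of metered usage: 3,824 + 4,130 + 383 = 8,337.
Proportional shares: Kowalski 3,733,502.79; Dube 4,032,261.13; Halvorsen 373,936.08.
At nearest $10: Kowalski $3,733,500; Dube $4,032,260; Halvorsen $373,940. Sum = $8,139,700.
Rounded total matches; no reconciliation needed.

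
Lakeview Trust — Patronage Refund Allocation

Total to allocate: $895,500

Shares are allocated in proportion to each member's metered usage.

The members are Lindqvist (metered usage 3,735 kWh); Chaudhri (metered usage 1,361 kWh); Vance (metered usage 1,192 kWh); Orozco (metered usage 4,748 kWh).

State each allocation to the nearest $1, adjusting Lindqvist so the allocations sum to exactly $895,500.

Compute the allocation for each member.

Total metered usage = 11,036.
Pro-rata amounts: Lindqvist 3,735/11,036 × $895,500 = 303,071.09; Chaudhri 1,361/11,036 × $895,500 = 110,436.34; Vance 1,192/11,036 × $895,500 = 96,723.09; Orozco 4,748/11,036 × $895,500 = 385,269.48.
At nearest $1: Lindqvist $303,071; Chaudhri $110,436; Vance $96,723; Orozco $385,269. Sum = $895,499.
Difference $895,500 − $895,499 = +$1 applied to Lindqvist: Lindqvist becomes $303,072.

Lindqvist: $303,072 · Chaudhri: $110,436 · Vance: $96,723 · Orozco: $385,269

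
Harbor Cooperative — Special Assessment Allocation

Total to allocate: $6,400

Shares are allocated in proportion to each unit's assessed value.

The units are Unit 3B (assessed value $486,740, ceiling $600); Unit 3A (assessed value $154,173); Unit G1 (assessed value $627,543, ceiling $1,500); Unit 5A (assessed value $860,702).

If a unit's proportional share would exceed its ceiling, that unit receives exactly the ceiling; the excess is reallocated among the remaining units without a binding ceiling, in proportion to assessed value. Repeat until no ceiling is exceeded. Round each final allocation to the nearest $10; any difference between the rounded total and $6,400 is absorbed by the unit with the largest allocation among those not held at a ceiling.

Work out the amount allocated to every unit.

Assessed value total: 2,129,158.
Proportional shares (ignoring caps): Unit 3B 1,463.08; Unit 3A 463.43; Unit G1 1,886.32; Unit 5A 2,587.17.
Cap binds for Unit 3B ($600), Unit G1 ($1,500); remaining pool $4,300 reallocated over remaining assessed value 1,014,875.
Redistributed shares: Unit 3A 653.23 → $650; Unit 5A 3,646.77 → $3,650.

Unit 3B: $600 · Unit 3A: $650 · Unit G1: $1,500 · Unit 5A: $3,650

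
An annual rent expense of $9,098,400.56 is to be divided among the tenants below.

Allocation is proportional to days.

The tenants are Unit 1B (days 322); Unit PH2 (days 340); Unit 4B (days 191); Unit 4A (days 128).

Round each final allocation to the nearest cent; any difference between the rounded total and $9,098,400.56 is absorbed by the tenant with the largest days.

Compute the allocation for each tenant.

Total days = 322 + 340 + 191 + 128 = 981.
Pro-rata amounts: Unit 1B 2,986,427.0951; Unit PH2 3,153,370.2247; Unit 4B 1,771,452.0968; Unit 4A 1,187,151.1434.
After rounding (cent): Unit 1B $2,986,427.10; Unit PH2 $3,153,370.22; Unit 4B $1,771,452.10; Unit 4A $1,187,151.14. Sum = $9,098,400.56.
No rounding difference to absorb.

Unit 1B: $2,986,427.10 | Unit PH2: $3,153,370.22 | Unit 4B: $1,771,452.10 | Unit 4A: $1,187,151.14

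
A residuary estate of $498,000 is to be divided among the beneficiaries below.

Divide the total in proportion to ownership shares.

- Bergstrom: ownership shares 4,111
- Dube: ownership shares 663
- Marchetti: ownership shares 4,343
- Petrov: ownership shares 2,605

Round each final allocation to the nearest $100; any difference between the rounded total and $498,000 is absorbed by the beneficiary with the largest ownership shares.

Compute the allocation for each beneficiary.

Bergstrom: $174,700; Dube: $28,200; Marchetti: $184,400; Petrov: $110,700

Sum of ownership shares: 11,722.
Proportional shares: Bergstrom 4,111/11,722 × $498,000 = 174,652.62; Dube 663/11,722 × $498,000 = 28,167.04; Marchetti 4,343/11,722 × $498,000 = 184,508.96; Petrov 2,605/11,722 × $498,000 = 110,671.39.
Rounded to nearest $100: Bergstrom $174,700; Dube $28,200; Marchetti $184,500; Petrov $110,700. Sum = $498,100.
Difference $498,000 − $498,100 = −$100 applied to largest ownership shares (Marchetti): Marchetti becomes $184,400.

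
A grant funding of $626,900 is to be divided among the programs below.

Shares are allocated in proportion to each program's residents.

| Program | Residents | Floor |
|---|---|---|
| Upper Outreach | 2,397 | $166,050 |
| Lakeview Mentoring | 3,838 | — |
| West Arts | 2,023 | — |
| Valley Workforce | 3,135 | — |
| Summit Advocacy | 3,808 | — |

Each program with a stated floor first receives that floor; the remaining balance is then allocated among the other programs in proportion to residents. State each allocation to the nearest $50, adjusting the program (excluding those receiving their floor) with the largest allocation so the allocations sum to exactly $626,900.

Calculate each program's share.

Fund the minimums — Upper Outreach $166,050. Residual $460,850.
Residual split over remaining residents 12,804: Lakeview Mentoring 138,139.82 → $138,150; West Arts 72,813.15 → $72,800; Valley Workforce 112,836.98 → $112,850; Summit Advocacy 137,060.04 → $137,050.

Upper Outreach: $166,050 · Lakeview Mentoring: $138,150 · West Arts: $72,800 · Valley Workforce: $112,850 · Summit Advocacy: $137,050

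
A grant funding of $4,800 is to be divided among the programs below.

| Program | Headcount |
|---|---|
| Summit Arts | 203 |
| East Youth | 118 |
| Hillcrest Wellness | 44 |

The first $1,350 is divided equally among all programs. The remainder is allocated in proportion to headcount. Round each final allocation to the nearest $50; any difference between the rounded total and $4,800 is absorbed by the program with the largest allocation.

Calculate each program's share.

Summit Arts: $2,400; East Youth: $1,550; Hillcrest Wellness: $850

$1,350 shared equally gives $450 per program.
Remainder $3,450 by headcount (total 365): Summit Arts 1,918.77 → $1,900; East Youth 1,115.34 → $1,100; Hillcrest Wellness 415.89 → $400.
Rounding difference +$50 on remainder applied to Summit Arts.
Totals: Summit Arts $450 + $1,950 = $2,400; East Youth $450 + $1,100 = $1,550; Hillcrest Wellness $450 + $400 = $850.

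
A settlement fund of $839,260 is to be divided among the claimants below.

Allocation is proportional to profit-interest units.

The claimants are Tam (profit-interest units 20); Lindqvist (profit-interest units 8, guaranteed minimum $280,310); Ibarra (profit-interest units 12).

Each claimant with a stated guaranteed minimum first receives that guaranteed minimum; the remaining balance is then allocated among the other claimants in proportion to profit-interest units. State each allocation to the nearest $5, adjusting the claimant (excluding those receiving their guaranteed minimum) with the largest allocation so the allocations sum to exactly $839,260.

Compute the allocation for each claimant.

Guaranteed amounts: Lindqvist $280,310. Balance $558,950.
Balance split over remaining profit-interest units 32: Tam 349,343.75 → $349,345; Ibarra 209,606.25 → $209,605.

Tam: $349,345; Lindqvist: $280,310; Ibarra: $209,605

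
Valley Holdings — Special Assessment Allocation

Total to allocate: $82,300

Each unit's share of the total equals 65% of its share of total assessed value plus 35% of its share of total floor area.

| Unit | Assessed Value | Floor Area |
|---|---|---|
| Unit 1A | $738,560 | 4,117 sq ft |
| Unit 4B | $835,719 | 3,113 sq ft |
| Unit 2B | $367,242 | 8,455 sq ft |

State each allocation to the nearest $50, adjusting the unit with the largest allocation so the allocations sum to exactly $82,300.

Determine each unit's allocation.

Assessed value total 1,941,521; floor area total 15,685.
Composite weights (65% assessed value + 35% floor area): Unit 1A 0.3391; Unit 4B 0.3493; Unit 2B 0.3116.
Pro-rata amounts: Unit 1A 27,910.39; Unit 4B 28,743.61; Unit 2B 25,646.01.
At nearest $50: Unit 1A $27,900; Unit 4B $28,750; Unit 2B $25,650. Sum = $82,300.
Rounded total matches; no reconciliation needed.

Unit 1A: $27,900 | Unit 4B: $28,750 | Unit 2B: $25,650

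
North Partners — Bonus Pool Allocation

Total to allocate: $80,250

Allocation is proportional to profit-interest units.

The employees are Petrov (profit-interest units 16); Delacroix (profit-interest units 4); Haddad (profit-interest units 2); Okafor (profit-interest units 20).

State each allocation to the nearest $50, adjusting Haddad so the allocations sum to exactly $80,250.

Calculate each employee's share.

Total profit-interest units = 42.
Unrounded shares: Petrov 16/42 × $80,250 = 30,571.43; Delacroix 4/42 × $80,250 = 7,642.86; Haddad 2/42 × $80,250 = 3,821.43; Okafor 20/42 × $80,250 = 38,214.29.
Rounded to nearest $50: Petrov $30,550; Delacroix $7,650; Haddad $3,800; Okafor $38,200. Sum = $80,200.
Difference $80,250 − $80,200 = +$50 applied to Haddad: Haddad becomes $3,850.

Petrov: $30,550; Delacroix: $7,650; Haddad: $3,850; Okafor: $38,200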